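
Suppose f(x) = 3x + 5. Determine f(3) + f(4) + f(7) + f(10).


f(3) = 14
f(4) = 17
f(7) = 26
f(10) = 35
Sum = 92

92


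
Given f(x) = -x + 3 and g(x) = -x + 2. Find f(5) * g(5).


f(5) = -2
g(5) = -3
Product = 6

6


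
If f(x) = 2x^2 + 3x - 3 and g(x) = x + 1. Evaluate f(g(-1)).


g(-1) = 0
f(0) = 2*(0)^2 + 3*(0) - 3 = -3

-3


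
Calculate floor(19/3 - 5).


19/3 = 6.3333
6.3333 - 5 = 1.3333
floor(1.3333) = 1

1


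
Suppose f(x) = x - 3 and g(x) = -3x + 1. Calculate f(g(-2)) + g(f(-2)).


f(g(-2)) = 4
g(f(-2)) = 16
Sum = 20

20


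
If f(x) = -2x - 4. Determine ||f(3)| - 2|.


f(3) = -10
|-10| = 10
|10 - 2| = 8

8


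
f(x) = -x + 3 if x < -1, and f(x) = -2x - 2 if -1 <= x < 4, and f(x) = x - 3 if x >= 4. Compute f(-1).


0


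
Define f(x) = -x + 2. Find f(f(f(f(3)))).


f(3) = -1
f(-1) = 3
f(3) = -1
f(-1) = 3

3


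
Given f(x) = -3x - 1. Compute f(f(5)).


f(5) = -16
f(-16) = 47

47


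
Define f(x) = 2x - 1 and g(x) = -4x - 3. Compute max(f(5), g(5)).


f(5) = 9
g(5) = -23
max = 9

9


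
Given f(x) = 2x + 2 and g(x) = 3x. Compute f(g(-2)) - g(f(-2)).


f(g(-2)) = -10
g(f(-2)) = -6
Difference = -4

-4


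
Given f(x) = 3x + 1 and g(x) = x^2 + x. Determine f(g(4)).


g(4) = 20
f(20) = 61

61


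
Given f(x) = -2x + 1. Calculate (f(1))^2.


f(1) = -1
(-1)^2 = 1

1


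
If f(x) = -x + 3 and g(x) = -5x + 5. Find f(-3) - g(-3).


f(-3) = 6
g(-3) = 20
Difference = -14

-14


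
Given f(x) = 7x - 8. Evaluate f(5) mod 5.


f(5) = 27
27 mod 5 = 2

2


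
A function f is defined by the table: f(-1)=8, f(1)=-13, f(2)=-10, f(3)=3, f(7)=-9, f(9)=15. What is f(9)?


Reading from the table at x = 9

15


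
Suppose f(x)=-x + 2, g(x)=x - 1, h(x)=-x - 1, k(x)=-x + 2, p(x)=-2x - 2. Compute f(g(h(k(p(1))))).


p(1) = -4
k(-4) = 6
h(6) = -7
g(-7) = -8
f(-8) = 10

10


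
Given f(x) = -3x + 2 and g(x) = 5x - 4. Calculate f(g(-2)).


g(-2) = -14
f(-14) = 44

44


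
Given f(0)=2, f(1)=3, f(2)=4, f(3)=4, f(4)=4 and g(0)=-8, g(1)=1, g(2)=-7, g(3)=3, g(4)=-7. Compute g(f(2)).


-7


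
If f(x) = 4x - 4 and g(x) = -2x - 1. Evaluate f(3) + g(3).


f(3) = 8
g(3) = -7
Sum = 1

1


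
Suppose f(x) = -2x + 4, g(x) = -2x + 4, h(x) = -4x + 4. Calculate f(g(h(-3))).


h(-3) = 16
g(16) = -28
f(-28) = 60

60


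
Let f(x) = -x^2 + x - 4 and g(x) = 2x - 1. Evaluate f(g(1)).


g(1) = 1
f(1) = (-1)*(1)^2 + 1*(1) - 4 = -4

-4


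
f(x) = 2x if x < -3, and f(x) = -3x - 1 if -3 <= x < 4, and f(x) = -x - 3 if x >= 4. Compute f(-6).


-6 satisfies x < -3
f(-6) = -12

-12


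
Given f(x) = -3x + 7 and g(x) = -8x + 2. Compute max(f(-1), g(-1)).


f(-1) = 10
g(-1) = 10
max = 10

10


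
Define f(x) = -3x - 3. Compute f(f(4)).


f(4) = -15
f(-15) = 42

42


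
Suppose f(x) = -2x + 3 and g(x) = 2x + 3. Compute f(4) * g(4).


f(4) = -5
g(4) = 11
Product = -55

-55


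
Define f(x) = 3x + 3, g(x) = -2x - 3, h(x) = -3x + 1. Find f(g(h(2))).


h(2) = -5
g(-5) = 7
f(7) = 24

24


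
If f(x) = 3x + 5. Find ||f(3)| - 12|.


2


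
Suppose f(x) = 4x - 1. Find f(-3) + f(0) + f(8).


f(-3) = -13
f(0) = -1
f(8) = 31
Sum = 17

17


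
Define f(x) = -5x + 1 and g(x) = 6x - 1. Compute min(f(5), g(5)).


f(5) = -24
g(5) = 29
min = -24

-24


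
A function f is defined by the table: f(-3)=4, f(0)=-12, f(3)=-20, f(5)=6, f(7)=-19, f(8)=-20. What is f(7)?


Reading from the table at x = 7

-19


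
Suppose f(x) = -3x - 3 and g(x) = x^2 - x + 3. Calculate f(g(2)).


-18


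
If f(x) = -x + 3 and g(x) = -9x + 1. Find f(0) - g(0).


2


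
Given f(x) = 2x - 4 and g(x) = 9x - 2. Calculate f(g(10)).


g(10) = 88
f(88) = 172

172


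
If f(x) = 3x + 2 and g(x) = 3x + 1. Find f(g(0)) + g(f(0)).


12


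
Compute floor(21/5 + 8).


21/5 = 4.2
4.2 + 8 = 12.2
floor(12.2) = 12

12


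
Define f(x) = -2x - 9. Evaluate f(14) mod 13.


f(14) = -37
-37 mod 13 = 2

2


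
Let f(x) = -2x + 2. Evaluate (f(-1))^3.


f(-1) = 4
(4)^3 = 64

64


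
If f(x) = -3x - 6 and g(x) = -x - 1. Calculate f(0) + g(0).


-7


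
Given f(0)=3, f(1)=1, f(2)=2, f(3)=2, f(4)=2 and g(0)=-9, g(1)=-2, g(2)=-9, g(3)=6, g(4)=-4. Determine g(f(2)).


f(2) = 2
g(2) = -9

-9


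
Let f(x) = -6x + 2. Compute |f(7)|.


f(7) = -40
|-40| = 40

40


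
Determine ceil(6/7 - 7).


6/7 = 0.8571
0.8571 - 7 = -6.1429
ceil(-6.1429) = -6

-6


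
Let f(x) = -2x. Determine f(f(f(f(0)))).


f(0) = 0
f(0) = 0
f(0) = 0
f(0) = 0

0


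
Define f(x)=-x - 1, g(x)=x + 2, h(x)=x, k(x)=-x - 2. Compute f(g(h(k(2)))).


k(2) = -4
h(-4) = -4
g(-4) = -2
f(-2) = 1

1


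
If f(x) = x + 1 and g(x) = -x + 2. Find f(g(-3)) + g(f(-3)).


f(g(-3)) = 6
g(f(-3)) = 4
Sum = 10

10


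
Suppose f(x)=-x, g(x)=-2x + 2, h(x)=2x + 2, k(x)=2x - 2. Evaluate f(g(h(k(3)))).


k(3) = 4
h(4) = 10
g(10) = -18
f(-18) = 18

18


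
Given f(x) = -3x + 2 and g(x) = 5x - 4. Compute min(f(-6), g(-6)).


f(-6) = 20
g(-6) = -34
min = -34

-34


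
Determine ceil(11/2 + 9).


11/2 = 5.5
5.5 + 9 = 14.5
ceil(14.5) = 15

15


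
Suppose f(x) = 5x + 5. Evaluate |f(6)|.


f(6) = 35
|35| = 35

35


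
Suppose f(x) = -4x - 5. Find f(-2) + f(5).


f(-2) = 3
f(5) = -25
Sum = -22

-22


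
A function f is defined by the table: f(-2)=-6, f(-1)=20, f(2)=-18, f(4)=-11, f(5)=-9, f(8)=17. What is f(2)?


Reading from the table at x = 2

-18


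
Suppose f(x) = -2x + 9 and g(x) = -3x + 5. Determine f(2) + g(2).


f(2) = 5
g(2) = -1
Sum = 4

4


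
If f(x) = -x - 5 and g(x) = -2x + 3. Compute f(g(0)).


g(0) = 3
f(3) = -8

-8


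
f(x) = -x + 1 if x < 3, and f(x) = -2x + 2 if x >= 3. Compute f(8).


8 satisfies x >= 3
f(8) = -14

-14


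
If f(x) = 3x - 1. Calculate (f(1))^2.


f(1) = 2
(2)^2 = 4

4


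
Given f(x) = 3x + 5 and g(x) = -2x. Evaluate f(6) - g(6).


f(6) = 23
g(6) = -12
Difference = 35

35


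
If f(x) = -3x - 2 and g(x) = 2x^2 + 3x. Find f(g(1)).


-17


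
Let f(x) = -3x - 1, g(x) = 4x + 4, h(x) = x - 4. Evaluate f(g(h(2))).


11


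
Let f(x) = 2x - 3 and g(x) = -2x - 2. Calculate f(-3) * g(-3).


f(-3) = -9
g(-3) = 4
Product = -36

-36


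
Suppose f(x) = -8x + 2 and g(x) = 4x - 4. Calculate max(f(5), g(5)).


16


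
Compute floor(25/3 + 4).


25/3 = 8.3333
8.3333 + 4 = 12.3333
floor(12.3333) = 12

12


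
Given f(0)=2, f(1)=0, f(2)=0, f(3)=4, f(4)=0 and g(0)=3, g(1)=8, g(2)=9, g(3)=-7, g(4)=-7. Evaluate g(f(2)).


f(2) = 0
g(0) = 3

3


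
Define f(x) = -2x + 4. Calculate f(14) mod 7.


f(14) = -24
-24 mod 7 = 4

4


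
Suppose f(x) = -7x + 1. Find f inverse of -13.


Solve -7x + 1 = -13
x = (-13 - 1) / (-7) = 2

2


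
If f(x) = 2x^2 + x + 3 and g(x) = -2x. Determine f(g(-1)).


13


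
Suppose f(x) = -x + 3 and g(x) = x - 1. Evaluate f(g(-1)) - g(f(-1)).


f(g(-1)) = 5
g(f(-1)) = 3
Difference = 2

2


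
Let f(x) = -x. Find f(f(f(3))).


f(3) = -3
f(-3) = 3
f(3) = -3

-3


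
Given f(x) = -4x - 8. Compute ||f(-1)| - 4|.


0


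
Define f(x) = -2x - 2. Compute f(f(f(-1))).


f(-1) = 0
f(0) = -2
f(-2) = 2

2


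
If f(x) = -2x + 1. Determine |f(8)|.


f(8) = -15
|-15| = 15

15


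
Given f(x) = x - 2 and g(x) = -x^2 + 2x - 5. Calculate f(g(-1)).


g(-1) = -8
f(-8) = -10

-10


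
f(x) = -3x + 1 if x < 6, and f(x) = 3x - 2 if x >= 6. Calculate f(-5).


-5 satisfies x < 6
f(-5) = 16

16


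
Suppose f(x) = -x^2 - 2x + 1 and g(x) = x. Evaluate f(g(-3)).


g(-3) = -3
f(-3) = (-1)*(-3)^2 - 2*(-3) + 1 = -2

-2


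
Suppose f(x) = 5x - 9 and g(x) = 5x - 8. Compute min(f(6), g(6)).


21


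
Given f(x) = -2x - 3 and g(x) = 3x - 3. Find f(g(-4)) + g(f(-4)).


39


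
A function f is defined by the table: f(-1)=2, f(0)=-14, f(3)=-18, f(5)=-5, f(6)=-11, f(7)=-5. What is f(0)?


Reading from the table at x = 0

-14


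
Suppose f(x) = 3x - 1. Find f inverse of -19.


Solve 3x - 1 = -19
x = (-19 + 1) / 3 = -6

-6


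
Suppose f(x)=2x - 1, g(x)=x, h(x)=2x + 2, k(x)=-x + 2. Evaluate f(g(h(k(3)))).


k(3) = -1
h(-1) = 0
g(0) = 0
f(0) = -1

-1


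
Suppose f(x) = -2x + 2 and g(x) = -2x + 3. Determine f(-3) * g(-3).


f(-3) = 8
g(-3) = 9
Product = 72

72


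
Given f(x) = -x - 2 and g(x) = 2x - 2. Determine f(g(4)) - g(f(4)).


f(g(4)) = -8
g(f(4)) = -14
Difference = 6

6


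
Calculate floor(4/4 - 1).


4/4 = 1
1 - 1 = 0
floor(0) = 0

0


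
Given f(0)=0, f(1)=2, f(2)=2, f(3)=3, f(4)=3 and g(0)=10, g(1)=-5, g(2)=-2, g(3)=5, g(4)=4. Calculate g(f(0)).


f(0) = 0
g(0) = 10

10


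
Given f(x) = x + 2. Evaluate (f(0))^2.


f(0) = 2
(2)^2 = 4

4


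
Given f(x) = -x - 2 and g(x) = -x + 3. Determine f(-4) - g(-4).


f(-4) = 2
g(-4) = 7
Difference = -5

-5


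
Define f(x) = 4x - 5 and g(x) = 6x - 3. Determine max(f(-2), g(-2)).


-13


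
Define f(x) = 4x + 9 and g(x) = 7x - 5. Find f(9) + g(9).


103


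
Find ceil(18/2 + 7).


16


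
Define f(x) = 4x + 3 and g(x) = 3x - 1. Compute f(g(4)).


g(4) = 11
f(11) = 47

47


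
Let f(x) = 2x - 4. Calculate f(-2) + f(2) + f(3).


f(-2) = -8
f(2) = 0
f(3) = 2
Sum = -6

-6


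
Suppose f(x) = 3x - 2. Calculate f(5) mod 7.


f(5) = 13
13 mod 7 = 6

6


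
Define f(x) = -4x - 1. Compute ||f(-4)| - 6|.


f(-4) = 15
|15| = 15
|15 - 6| = 9

9


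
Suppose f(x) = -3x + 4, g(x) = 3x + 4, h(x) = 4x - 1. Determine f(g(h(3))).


h(3) = 11
g(11) = 37
f(37) = -107

-107


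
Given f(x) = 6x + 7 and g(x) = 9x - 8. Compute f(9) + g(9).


f(9) = 61
g(9) = 73
Sum = 134

134


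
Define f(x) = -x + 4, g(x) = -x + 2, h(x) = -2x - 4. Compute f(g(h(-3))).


h(-3) = 2
g(2) = 0
f(0) = 4

4


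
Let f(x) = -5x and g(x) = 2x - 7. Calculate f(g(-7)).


g(-7) = -21
f(-21) = 105

105


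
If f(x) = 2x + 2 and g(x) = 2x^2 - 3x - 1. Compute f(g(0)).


g(0) = -1
f(-1) = 0

0


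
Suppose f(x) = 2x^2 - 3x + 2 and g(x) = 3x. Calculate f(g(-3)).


g(-3) = -9
f(-9) = 2*(-9)^2 - 3*(-9) + 2 = 191

191


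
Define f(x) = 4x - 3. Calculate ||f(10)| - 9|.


f(10) = 37
|37| = 37
|37 - 9| = 28

28


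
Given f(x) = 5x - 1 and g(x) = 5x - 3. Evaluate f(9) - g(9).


f(9) = 44
g(9) = 42
Difference = 2

2


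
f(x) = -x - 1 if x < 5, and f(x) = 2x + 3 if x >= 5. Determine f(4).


-5


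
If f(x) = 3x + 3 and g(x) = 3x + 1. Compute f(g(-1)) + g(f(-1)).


f(g(-1)) = -3
g(f(-1)) = 1
Sum = -2

-2


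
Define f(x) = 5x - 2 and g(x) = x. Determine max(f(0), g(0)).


f(0) = -2
g(0) = 0
max = 0

0


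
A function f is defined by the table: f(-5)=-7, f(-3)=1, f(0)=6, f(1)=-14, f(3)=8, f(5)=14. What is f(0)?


Reading from the table at x = 0

6


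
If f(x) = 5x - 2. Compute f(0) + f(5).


f(0) = -2
f(5) = 23
Sum = 21

21


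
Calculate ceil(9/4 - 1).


9/4 = 2.25
2.25 - 1 = 1.25
ceil(1.25) = 2

2


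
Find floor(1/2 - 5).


1/2 = 0.5
0.5 - 5 = -4.5
floor(-4.5) = -5

-5


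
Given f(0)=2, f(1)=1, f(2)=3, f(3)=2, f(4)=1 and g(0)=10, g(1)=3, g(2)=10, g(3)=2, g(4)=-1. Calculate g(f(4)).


f(4) = 1
g(1) = 3

3


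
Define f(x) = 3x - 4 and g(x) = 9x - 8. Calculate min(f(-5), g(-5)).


f(-5) = -19
g(-5) = -53
min = -53

-53


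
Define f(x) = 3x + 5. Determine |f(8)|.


f(8) = 29
|29| = 29

29


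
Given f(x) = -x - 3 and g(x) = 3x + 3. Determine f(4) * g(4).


f(4) = -7
g(4) = 15
Product = -105

-105


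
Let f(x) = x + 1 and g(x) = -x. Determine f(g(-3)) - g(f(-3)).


2


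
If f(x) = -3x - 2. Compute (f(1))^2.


25


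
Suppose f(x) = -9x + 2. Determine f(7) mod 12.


f(7) = -61
-61 mod 12 = 11

11


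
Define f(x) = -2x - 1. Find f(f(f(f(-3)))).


f(-3) = 5
f(5) = -11
f(-11) = 21
f(21) = -43

-43


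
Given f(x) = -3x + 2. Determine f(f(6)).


f(6) = -16
f(-16) = 50

50


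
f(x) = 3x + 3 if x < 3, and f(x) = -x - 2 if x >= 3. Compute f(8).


8 satisfies x >= 3
f(8) = -10

-10


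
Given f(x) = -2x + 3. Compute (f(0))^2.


f(0) = 3
(3)^2 = 9

9


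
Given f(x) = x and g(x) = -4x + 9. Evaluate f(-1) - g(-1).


-14


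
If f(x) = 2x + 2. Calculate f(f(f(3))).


f(3) = 8
f(8) = 18
f(18) = 38

38


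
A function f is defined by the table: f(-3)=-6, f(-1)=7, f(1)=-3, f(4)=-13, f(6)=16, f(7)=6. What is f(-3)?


Reading from the table at x = -3

-6


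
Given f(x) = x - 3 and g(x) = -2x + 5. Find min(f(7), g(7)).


f(7) = 4
g(7) = -9
min = -9

-9


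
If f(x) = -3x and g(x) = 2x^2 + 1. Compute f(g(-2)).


-27


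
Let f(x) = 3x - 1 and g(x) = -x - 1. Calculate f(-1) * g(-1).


f(-1) = -4
g(-1) = 0
Product = 0

0


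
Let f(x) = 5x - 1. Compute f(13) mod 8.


f(13) = 64
64 mod 8 = 0

0


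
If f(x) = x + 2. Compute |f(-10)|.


f(-10) = -8
|-8| = 8

8


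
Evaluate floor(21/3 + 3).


21/3 = 7
7 + 3 = 10
floor(10) = 10

10


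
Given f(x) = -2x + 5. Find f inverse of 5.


Solve -2x + 5 = 5
x = (5 - 5) / (-2) = 0

0


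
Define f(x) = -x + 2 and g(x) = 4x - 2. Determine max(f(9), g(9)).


f(9) = -7
g(9) = 34
max = 34

34


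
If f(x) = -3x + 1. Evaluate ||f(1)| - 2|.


f(1) = -2
|-2| = 2
|2 - 2| = 0

0


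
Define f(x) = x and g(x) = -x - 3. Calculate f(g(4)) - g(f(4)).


0


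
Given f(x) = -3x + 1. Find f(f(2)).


f(2) = -5
f(-5) = 16

16


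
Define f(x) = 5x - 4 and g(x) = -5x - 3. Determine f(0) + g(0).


f(0) = -4
g(0) = -3
Sum = -7

-7


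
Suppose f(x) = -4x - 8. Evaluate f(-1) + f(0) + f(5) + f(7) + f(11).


f(-1) = -4
f(0) = -8
f(5) = -28
f(7) = -36
f(11) = -52
Sum = -128

-128


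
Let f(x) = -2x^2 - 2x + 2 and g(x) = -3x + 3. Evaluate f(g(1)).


g(1) = 0
f(0) = (-2)*(0)^2 - 2*(0) + 2 = 2

2


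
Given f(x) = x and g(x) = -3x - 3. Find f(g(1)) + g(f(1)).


f(g(1)) = -6
g(f(1)) = -6
Sum = -12

-12


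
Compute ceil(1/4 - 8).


1/4 = 0.25
0.25 - 8 = -7.75
ceil(-7.75) = -7

-7


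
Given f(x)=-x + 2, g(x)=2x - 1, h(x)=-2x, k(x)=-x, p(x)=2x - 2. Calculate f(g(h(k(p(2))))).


p(2) = 2
k(2) = -2
h(-2) = 4
g(4) = 7
f(7) = -5

-5


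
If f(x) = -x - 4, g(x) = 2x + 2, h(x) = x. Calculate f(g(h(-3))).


h(-3) = -3
g(-3) = -4
f(-4) = 0

0


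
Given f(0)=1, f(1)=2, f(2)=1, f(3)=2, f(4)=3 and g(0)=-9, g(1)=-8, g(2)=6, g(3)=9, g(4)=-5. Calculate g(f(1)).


f(1) = 2
g(2) = 6

6


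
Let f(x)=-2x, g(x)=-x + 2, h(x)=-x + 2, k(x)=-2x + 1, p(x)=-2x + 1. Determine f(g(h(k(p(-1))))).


p(-1) = 3
k(3) = -5
h(-5) = 7
g(7) = -5
f(-5) = 10

10


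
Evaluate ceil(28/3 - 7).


28/3 = 9.3333
9.3333 - 7 = 2.3333
ceil(2.3333) = 3

3


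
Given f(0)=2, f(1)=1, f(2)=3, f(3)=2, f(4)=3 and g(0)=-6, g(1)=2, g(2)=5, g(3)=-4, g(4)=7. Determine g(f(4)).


f(4) = 3
g(3) = -4

-4


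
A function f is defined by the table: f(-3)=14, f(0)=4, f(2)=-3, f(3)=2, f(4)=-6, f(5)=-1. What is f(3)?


Reading from the table at x = 3

2


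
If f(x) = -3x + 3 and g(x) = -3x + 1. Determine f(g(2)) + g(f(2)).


f(g(2)) = 18
g(f(2)) = 10
Sum = 28

28


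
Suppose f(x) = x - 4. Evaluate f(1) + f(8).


f(1) = -3
f(8) = 4
Sum = 1

1


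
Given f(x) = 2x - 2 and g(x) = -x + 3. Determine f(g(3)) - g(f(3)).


f(g(3)) = -2
g(f(3)) = -1
Difference = -1

-1


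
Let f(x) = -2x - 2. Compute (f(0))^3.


-8


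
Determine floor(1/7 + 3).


1/7 = 0.1429
0.1429 + 3 = 3.1429
floor(3.1429) = 3

3


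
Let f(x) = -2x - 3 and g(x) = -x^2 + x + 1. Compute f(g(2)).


g(2) = -1
f(-1) = -1

-1


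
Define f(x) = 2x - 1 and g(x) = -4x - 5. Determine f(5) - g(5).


f(5) = 9
g(5) = -25
Difference = 34

34


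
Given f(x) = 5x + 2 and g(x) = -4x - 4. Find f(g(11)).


-238


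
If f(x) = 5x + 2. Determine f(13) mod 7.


f(13) = 67
67 mod 7 = 4

4


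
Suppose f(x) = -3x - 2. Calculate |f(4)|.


f(4) = -14
|-14| = 14

14


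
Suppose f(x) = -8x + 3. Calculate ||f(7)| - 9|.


f(7) = -53
|-53| = 53
|53 - 9| = 44

44


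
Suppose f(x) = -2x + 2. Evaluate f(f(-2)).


f(-2) = 6
f(6) = -10

-10


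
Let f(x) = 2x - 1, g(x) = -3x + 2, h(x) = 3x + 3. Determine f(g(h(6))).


-123


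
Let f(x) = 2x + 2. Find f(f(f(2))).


f(2) = 6
f(6) = 14
f(14) = 30

30


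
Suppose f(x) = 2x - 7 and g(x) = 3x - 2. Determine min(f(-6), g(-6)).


f(-6) = -19
g(-6) = -20
min = -20

-20


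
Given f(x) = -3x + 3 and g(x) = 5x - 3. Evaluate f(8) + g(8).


16


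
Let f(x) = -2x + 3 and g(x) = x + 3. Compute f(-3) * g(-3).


f(-3) = 9
g(-3) = 0
Product = 0

0


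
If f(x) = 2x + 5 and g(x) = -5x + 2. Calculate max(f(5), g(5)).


15


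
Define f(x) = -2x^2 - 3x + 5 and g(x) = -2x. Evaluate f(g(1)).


g(1) = -2
f(-2) = (-2)*(-2)^2 - 3*(-2) + 5 = 3

3


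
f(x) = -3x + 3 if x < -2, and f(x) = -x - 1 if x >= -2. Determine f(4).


4 satisfies x >= -2
f(4) = -5

-5


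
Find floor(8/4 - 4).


-2


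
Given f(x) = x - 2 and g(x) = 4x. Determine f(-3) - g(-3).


7


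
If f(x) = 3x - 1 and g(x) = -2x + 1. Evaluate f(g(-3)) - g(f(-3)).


-1


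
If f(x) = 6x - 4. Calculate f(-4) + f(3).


f(-4) = -28
f(3) = 14
Sum = -14

-14


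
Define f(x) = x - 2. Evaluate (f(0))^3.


f(0) = -2
(-2)^3 = -8

-8


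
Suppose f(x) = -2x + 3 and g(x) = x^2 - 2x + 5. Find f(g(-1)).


g(-1) = 8
f(8) = -13

-13


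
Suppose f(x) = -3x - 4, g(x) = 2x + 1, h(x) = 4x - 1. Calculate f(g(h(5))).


h(5) = 19
g(19) = 39
f(39) = -121

-121


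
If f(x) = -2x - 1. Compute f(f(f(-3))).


f(-3) = 5
f(5) = -11
f(-11) = 21

21


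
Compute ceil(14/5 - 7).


14/5 = 2.8
2.8 - 7 = -4.2
ceil(-4.2) = -4

-4


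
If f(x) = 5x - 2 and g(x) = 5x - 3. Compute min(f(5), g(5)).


22


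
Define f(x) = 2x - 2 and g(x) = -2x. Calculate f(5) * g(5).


f(5) = 8
g(5) = -10
Product = -80

-80


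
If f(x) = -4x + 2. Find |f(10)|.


f(10) = -38
|-38| = 38

38


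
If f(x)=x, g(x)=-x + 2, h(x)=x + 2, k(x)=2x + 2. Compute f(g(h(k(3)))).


k(3) = 8
h(8) = 10
g(10) = -8
f(-8) = -8

-8


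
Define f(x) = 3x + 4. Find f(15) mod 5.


f(15) = 49
49 mod 5 = 4

4


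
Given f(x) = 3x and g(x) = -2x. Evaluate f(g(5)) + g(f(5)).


f(g(5)) = -30
g(f(5)) = -30
Sum = -60

-60


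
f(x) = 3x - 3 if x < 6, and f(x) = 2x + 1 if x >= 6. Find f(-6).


-6 satisfies x < 6
f(-6) = -21

-21


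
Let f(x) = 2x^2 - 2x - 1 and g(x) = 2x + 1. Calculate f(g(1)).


g(1) = 3
f(3) = 2*(3)^2 - 2*(3) - 1 = 11

11


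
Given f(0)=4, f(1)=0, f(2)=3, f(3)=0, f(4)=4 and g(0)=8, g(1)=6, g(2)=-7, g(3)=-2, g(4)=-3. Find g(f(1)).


f(1) = 0
g(0) = 8

8


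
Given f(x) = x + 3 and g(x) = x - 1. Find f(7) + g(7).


f(7) = 10
g(7) = 6
Sum = 16

16


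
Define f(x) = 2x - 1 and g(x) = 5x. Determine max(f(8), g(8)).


f(8) = 15
g(8) = 40
max = 40

40


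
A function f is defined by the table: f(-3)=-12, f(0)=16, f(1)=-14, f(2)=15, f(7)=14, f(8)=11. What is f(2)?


Reading from the table at x = 2

15


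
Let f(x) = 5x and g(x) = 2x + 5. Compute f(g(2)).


45


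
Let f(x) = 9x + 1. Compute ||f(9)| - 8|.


74


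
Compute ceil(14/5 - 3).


14/5 = 2.8
2.8 - 3 = -0.2
ceil(-0.2) = 0

0


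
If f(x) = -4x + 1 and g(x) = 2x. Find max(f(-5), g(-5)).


f(-5) = 21
g(-5) = -10
max = 21

21


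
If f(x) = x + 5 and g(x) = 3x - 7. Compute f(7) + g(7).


f(7) = 12
g(7) = 14
Sum = 26

26


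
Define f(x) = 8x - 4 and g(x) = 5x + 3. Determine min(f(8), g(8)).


f(8) = 60
g(8) = 43
min = 43

43


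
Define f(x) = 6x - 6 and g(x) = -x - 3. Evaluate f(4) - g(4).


f(4) = 18
g(4) = -7
Difference = 25

25


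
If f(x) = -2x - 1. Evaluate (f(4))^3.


-729


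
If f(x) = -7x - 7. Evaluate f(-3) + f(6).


f(-3) = 14
f(6) = -49
Sum = -35

-35


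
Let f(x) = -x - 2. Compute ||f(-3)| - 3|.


f(-3) = 1
|1| = 1
|1 - 3| = 2

2


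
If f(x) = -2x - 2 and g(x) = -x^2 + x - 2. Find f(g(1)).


g(1) = -2
f(-2) = 2

2


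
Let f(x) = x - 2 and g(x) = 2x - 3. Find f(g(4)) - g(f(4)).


f(g(4)) = 3
g(f(4)) = 1
Difference = 2

2


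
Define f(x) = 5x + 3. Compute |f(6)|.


f(6) = 33
|33| = 33

33


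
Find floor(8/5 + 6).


8/5 = 1.6
1.6 + 6 = 7.6
floor(7.6) = 7

7


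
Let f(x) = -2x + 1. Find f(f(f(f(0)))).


f(0) = 1
f(1) = -1
f(-1) = 3
f(3) = -5

-5


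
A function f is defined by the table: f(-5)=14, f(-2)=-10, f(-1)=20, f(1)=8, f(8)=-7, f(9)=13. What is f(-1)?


Reading from the table at x = -1

20


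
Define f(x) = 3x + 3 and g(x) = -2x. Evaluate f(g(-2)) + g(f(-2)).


21


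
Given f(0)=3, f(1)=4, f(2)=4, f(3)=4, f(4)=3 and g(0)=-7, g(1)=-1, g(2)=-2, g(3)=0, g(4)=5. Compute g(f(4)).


f(4) = 3
g(3) = 0

0


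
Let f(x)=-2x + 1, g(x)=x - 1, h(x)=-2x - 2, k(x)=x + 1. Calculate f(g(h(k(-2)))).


k(-2) = -1
h(-1) = 0
g(0) = -1
f(-1) = 3

3


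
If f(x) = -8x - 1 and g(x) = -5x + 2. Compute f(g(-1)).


g(-1) = 7
f(7) = -57

-57


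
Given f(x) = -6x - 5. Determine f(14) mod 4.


f(14) = -89
-89 mod 4 = 3

3


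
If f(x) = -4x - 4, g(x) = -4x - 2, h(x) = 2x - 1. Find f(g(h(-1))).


h(-1) = -3
g(-3) = 10
f(10) = -44

-44


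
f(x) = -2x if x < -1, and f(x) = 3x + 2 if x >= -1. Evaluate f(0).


0 satisfies x >= -1
f(0) = 2

2


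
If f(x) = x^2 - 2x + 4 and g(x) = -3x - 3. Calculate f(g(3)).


g(3) = -12
f(-12) = 1*(-12)^2 - 2*(-12) + 4 = 172

172


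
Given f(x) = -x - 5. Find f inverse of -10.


Solve -x - 5 = -10
x = (-10 + 5) / (-1) = 5

5


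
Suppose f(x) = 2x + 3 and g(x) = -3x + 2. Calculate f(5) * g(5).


-169


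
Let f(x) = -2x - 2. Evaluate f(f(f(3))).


f(3) = -8
f(-8) = 14
f(14) = -30

-30


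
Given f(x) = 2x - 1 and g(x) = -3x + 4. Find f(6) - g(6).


f(6) = 11
g(6) = -14
Difference = 25

25


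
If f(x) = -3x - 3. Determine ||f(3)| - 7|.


f(3) = -12
|-12| = 12
|12 - 7| = 5

5


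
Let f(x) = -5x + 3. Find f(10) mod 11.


8


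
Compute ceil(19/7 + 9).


19/7 = 2.7143
2.7143 + 9 = 11.7143
ceil(11.7143) = 12

12


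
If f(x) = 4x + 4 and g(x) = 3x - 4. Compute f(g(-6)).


g(-6) = -22
f(-22) = -84

-84


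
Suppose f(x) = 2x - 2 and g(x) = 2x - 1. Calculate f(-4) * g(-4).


f(-4) = -10
g(-4) = -9
Product = 90

90


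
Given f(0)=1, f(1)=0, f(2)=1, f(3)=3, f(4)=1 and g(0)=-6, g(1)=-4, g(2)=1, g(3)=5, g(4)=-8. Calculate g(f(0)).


f(0) = 1
g(1) = -4

-4


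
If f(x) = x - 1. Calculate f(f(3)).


f(3) = 2
f(2) = 1

1


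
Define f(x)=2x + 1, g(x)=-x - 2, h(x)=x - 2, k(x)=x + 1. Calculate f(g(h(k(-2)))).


k(-2) = -1
h(-1) = -3
g(-3) = 1
f(1) = 3

3


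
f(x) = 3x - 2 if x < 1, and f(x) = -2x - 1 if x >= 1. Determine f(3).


3 satisfies x >= 1
f(3) = -7

-7


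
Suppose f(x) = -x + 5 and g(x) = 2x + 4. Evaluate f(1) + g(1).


f(1) = 4
g(1) = 6
Sum = 10

10


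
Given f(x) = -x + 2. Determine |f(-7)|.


f(-7) = 9
|9| = 9

9


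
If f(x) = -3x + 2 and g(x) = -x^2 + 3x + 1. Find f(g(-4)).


83


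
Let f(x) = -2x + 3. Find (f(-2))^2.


f(-2) = 7
(7)^2 = 49

49


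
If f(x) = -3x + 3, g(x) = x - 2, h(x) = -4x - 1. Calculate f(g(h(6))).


h(6) = -25
g(-25) = -27
f(-27) = 84

84


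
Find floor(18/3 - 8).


18/3 = 6
6 - 8 = -2
floor(-2) = -2

-2


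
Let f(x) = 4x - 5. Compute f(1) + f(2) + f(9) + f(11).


f(1) = -1
f(2) = 3
f(9) = 31
f(11) = 39
Sum = 72

72


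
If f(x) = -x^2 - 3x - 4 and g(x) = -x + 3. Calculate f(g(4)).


-2


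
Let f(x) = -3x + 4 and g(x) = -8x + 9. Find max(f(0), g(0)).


f(0) = 4
g(0) = 9
max = 9

9


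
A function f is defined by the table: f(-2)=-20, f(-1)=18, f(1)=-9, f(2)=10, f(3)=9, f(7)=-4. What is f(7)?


Reading from the table at x = 7

-4


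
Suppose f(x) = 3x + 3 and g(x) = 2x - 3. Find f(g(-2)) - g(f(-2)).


f(g(-2)) = -18
g(f(-2)) = -9
Difference = -9

-9


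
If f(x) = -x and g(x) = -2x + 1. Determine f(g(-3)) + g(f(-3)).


-12


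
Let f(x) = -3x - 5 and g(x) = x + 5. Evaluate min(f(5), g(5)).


f(5) = -20
g(5) = 10
min = -20

-20


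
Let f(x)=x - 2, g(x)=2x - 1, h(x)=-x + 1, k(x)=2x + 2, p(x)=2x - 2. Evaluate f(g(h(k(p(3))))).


p(3) = 4
k(4) = 10
h(10) = -9
g(-9) = -19
f(-19) = -21

-21


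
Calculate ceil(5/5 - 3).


-2


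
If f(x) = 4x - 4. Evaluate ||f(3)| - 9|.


f(3) = 8
|8| = 8
|8 - 9| = 1

1


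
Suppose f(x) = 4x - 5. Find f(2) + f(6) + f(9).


f(2) = 3
f(6) = 19
f(9) = 31
Sum = 53

53


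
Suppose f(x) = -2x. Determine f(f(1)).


f(1) = -2
f(-2) = 4

4


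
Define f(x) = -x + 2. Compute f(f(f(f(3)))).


f(3) = -1
f(-1) = 3
f(3) = -1
f(-1) = 3

3


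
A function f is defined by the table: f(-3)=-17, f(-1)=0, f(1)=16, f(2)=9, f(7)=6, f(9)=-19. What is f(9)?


Reading from the table at x = 9

-19


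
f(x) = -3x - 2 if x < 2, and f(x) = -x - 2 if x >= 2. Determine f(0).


0 satisfies x < 2
f(0) = -2

-2


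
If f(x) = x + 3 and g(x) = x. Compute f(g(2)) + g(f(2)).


f(g(2)) = 5
g(f(2)) = 5
Sum = 10

10


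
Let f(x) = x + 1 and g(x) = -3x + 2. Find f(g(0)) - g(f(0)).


f(g(0)) = 3
g(f(0)) = -1
Difference = 4

4


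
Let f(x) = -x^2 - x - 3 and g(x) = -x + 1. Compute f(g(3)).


g(3) = -2
f(-2) = (-1)*(-2)^2 - 1*(-2) - 3 = -5

-5


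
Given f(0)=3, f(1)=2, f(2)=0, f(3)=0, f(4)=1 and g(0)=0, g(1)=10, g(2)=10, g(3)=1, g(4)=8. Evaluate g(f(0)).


1


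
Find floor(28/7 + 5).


9


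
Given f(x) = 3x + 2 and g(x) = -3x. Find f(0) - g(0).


2


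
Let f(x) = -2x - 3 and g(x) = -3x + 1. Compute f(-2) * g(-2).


f(-2) = 1
g(-2) = 7
Product = 7

7


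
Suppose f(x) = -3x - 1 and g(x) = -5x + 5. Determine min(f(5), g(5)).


f(5) = -16
g(5) = -20
min = -20

-20


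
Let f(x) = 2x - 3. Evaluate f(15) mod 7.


f(15) = 27
27 mod 7 = 6

6


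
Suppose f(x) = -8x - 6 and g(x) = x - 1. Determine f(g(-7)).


g(-7) = -8
f(-8) = 58

58


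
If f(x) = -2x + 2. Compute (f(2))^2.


f(2) = -2
(-2)^2 = 4

4


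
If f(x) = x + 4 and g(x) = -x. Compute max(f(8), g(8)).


f(8) = 12
g(8) = -8
max = 12

12


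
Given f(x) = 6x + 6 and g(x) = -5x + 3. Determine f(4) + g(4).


f(4) = 30
g(4) = -17
Sum = 13

13


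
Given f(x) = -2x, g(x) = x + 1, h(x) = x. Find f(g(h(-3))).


h(-3) = -3
g(-3) = -2
f(-2) = 4

4


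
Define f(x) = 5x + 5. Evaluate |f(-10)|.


f(-10) = -45
|-45| = 45

45


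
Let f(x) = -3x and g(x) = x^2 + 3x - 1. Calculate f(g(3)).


g(3) = 17
f(17) = -51

-51


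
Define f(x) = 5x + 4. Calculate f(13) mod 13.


f(13) = 69
69 mod 13 = 4

4


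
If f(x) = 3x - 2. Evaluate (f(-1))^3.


f(-1) = -5
(-5)^3 = -125

-125


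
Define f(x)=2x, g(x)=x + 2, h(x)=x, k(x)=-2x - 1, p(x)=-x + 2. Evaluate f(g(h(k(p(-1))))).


p(-1) = 3
k(3) = -7
h(-7) = -7
g(-7) = -5
f(-5) = -10

-10


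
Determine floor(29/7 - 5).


29/7 = 4.1429
4.1429 - 5 = -0.8571
floor(-0.8571) = -1

-1


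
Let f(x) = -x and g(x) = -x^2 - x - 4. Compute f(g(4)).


g(4) = -24
f(-24) = 24

24


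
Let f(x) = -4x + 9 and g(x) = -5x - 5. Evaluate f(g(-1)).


g(-1) = 0
f(0) = 9

9


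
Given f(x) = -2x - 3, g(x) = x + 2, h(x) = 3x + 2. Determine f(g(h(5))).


h(5) = 17
g(17) = 19
f(19) = -41

-41


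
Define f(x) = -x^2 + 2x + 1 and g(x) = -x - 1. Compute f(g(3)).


g(3) = -4
f(-4) = (-1)*(-4)^2 + 2*(-4) + 1 = -23

-23


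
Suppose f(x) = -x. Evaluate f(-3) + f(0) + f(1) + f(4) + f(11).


f(-3) = 3
f(0) = 0
f(1) = -1
f(4) = -4
f(11) = -11
Sum = -13

-13


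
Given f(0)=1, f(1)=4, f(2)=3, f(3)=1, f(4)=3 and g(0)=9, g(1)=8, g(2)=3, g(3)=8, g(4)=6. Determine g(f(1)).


f(1) = 4
g(4) = 6

6


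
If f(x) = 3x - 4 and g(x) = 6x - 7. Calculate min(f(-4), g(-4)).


-31


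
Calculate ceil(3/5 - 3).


-2


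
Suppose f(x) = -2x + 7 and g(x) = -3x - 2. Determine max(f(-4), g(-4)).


f(-4) = 15
g(-4) = 10
max = 15

15


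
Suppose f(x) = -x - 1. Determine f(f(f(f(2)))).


f(2) = -3
f(-3) = 2
f(2) = -3
f(-3) = 2

2


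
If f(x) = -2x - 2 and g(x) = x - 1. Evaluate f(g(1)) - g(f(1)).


f(g(1)) = -2
g(f(1)) = -5
Difference = 3

3


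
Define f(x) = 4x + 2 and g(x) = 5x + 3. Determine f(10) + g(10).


f(10) = 42
g(10) = 53
Sum = 95

95


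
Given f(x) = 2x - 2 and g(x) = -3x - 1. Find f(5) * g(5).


f(5) = 8
g(5) = -16
Product = -128

-128


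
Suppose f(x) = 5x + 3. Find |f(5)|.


f(5) = 28
|28| = 28

28


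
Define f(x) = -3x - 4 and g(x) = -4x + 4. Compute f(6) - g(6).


-2


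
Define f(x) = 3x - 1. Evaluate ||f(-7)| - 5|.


f(-7) = -22
|-22| = 22
|22 - 5| = 17

17


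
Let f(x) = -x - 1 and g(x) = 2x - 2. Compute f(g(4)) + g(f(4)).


f(g(4)) = -7
g(f(4)) = -12
Sum = -19

-19


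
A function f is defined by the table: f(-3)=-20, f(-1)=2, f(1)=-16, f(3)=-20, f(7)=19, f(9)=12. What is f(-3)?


Reading from the table at x = -3

-20


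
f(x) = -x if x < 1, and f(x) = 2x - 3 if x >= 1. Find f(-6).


6


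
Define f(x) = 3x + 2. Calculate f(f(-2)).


f(-2) = -4
f(-4) = -10

-10


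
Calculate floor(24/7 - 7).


24/7 = 3.4286
3.4286 - 7 = -3.5714
floor(-3.5714) = -4

-4


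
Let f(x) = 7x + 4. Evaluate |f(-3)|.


f(-3) = -17
|-17| = 17

17


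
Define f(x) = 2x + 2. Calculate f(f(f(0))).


14


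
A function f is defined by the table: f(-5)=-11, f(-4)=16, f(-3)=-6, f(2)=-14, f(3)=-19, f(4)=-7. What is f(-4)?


Reading from the table at x = -4

16


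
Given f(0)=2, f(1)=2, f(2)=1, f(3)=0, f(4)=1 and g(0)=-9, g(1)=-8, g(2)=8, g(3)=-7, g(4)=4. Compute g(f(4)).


f(4) = 1
g(1) = -8

-8


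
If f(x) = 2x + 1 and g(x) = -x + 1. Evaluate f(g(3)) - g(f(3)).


f(g(3)) = -3
g(f(3)) = -6
Difference = 3

3


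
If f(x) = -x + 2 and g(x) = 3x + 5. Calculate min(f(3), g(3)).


f(3) = -1
g(3) = 14
min = -1

-1


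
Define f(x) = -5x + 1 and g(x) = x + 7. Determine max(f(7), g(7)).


f(7) = -34
g(7) = 14
max = 14

14


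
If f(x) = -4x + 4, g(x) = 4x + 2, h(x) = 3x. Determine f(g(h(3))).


h(3) = 9
g(9) = 38
f(38) = -148

-148


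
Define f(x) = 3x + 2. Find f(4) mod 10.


f(4) = 14
14 mod 10 = 4

4


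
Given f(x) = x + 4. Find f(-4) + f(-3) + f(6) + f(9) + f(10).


f(-4) = 0
f(-3) = 1
f(6) = 10
f(9) = 13
f(10) = 14
Sum = 38

38


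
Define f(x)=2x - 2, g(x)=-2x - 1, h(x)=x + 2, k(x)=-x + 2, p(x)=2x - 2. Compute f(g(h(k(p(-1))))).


-36


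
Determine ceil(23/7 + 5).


23/7 = 3.2857
3.2857 + 5 = 8.2857
ceil(8.2857) = 9

9


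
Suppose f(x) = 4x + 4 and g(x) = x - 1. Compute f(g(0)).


0


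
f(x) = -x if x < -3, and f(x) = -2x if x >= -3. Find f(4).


4 satisfies x >= -3
f(4) = -8

-8


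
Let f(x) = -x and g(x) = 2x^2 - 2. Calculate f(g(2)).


g(2) = 6
f(6) = -6

-6


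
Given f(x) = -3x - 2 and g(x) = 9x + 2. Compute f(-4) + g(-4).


f(-4) = 10
g(-4) = -34
Sum = -24

-24


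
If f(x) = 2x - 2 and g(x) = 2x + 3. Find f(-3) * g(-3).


f(-3) = -8
g(-3) = -3
Product = 24

24


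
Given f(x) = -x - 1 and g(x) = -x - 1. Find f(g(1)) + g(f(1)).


f(g(1)) = 1
g(f(1)) = 1
Sum = 2

2


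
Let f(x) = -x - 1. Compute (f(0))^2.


f(0) = -1
(-1)^2 = 1

1


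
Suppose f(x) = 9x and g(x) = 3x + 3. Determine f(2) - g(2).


f(2) = 18
g(2) = 9
Difference = 9

9


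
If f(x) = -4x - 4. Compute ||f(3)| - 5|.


f(3) = -16
|-16| = 16
|16 - 5| = 11

11


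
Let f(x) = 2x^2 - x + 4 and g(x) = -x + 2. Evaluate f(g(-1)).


g(-1) = 3
f(3) = 2*(3)^2 - 1*(3) + 4 = 19

19


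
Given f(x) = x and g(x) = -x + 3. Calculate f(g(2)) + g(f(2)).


2


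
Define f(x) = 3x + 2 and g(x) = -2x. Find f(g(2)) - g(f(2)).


6


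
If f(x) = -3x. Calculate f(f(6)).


f(6) = -18
f(-18) = 54

54


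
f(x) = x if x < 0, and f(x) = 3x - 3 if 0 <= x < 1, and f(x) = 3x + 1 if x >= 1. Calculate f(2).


2 satisfies x >= 1
f(2) = 7

7


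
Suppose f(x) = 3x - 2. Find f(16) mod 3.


f(16) = 46
46 mod 3 = 1

1


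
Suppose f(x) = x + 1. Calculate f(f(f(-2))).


f(-2) = -1
f(-1) = 0
f(0) = 1

1


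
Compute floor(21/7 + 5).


21/7 = 3
3 + 5 = 8
floor(8) = 8

8


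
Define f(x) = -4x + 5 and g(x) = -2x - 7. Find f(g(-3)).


g(-3) = -1
f(-1) = 9

9


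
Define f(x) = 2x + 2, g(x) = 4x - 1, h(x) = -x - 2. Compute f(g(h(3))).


-40


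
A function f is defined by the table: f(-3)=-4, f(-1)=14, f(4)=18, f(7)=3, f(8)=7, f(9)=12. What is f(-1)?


Reading from the table at x = -1

14


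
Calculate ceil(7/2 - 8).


7/2 = 3.5
3.5 - 8 = -4.5
ceil(-4.5) = -4

-4


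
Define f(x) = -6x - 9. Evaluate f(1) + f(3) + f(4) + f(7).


f(1) = -15
f(3) = -27
f(4) = -33
f(7) = -51
Sum = -126

-126


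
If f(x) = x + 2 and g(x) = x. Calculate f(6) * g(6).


f(6) = 8
g(6) = 6
Product = 48

48


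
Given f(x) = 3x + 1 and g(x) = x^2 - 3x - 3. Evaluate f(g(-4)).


g(-4) = 25
f(25) = 76

76


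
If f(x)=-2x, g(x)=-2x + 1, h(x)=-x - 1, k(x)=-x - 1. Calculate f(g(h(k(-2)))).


k(-2) = 1
h(1) = -2
g(-2) = 5
f(5) = -10

-10


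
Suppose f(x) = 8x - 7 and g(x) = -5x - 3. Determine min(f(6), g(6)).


f(6) = 41
g(6) = -33
min = -33

-33


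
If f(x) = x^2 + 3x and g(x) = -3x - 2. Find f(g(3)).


g(3) = -11
f(-11) = 1*(-11)^2 + 3*(-11) = 88

88


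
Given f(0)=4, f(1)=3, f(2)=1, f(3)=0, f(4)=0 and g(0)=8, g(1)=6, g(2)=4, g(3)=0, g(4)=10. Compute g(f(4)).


f(4) = 0
g(0) = 8

8


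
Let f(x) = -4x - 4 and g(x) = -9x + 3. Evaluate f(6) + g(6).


-79


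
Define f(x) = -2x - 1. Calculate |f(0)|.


f(0) = -1
|-1| = 1

1


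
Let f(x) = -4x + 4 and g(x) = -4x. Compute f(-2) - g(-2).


f(-2) = 12
g(-2) = 8
Difference = 4

4


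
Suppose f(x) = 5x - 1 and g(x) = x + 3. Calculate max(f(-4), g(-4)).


f(-4) = -21
g(-4) = -1
max = -1

-1


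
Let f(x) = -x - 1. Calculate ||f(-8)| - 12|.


5


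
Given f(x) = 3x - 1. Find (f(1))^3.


f(1) = 2
(2)^3 = 8

8


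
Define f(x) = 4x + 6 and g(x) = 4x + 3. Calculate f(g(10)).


g(10) = 43
f(43) = 178

178


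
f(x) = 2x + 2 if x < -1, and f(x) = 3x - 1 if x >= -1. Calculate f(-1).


-4


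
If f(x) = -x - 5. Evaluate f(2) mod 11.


f(2) = -7
-7 mod 11 = 4

4


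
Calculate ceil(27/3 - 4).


27/3 = 9
9 - 4 = 5
ceil(5) = 5

5


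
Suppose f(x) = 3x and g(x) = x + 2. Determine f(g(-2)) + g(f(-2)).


f(g(-2)) = 0
g(f(-2)) = -4
Sum = -4

-4


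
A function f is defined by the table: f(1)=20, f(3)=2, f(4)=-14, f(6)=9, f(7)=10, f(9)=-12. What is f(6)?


Reading from the table at x = 6

9


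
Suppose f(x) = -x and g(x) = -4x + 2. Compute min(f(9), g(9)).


f(9) = -9
g(9) = -34
min = -34

-34


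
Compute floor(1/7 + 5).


1/7 = 0.1429
0.1429 + 5 = 5.1429
floor(5.1429) = 5

5


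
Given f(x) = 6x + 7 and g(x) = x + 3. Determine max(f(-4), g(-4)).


f(-4) = -17
g(-4) = -1
max = -1

-1


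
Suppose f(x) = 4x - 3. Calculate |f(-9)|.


f(-9) = -39
|-39| = 39

39


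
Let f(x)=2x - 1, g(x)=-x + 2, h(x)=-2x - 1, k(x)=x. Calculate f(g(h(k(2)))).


k(2) = 2
h(2) = -5
g(-5) = 7
f(7) = 13

13


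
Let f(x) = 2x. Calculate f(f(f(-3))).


f(-3) = -6
f(-6) = -12
f(-12) = -24

-24


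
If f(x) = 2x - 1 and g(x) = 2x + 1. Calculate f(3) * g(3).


f(3) = 5
g(3) = 7
Product = 35

35


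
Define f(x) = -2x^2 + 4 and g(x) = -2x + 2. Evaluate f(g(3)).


-28


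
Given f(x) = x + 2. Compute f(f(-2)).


f(-2) = 0
f(0) = 2

2


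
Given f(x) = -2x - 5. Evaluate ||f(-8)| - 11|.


f(-8) = 11
|11| = 11
|11 - 11| = 0

0


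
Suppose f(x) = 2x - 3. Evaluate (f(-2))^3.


f(-2) = -7
(-7)^3 = -343

-343


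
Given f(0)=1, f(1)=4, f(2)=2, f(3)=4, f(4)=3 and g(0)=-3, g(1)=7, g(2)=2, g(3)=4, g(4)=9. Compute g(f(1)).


9


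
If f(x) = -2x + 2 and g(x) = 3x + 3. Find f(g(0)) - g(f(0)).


f(g(0)) = -4
g(f(0)) = 9
Difference = -13

-13


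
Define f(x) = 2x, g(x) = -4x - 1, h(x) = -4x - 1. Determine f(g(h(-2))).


h(-2) = 7
g(7) = -29
f(-29) = -58

-58


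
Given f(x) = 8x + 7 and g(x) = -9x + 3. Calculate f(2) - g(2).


f(2) = 23
g(2) = -15
Difference = 38

38


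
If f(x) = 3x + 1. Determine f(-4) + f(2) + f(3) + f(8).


f(-4) = -11
f(2) = 7
f(3) = 10
f(8) = 25
Sum = 31

31


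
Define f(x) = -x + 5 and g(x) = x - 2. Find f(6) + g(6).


3


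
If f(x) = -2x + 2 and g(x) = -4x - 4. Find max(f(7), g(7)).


f(7) = -12
g(7) = -32
max = -12

-12


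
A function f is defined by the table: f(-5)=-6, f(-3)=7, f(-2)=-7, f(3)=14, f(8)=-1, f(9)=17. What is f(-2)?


Reading from the table at x = -2

-7


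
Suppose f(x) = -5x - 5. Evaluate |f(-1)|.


f(-1) = 0
|0| = 0

0


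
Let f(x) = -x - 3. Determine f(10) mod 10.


f(10) = -13
-13 mod 10 = 7

7


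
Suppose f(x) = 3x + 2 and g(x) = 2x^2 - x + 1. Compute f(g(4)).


g(4) = 29
f(29) = 89

89


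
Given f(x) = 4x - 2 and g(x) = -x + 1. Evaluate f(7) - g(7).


f(7) = 26
g(7) = -6
Difference = 32

32


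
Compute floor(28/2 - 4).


28/2 = 14
14 - 4 = 10
floor(10) = 10

10


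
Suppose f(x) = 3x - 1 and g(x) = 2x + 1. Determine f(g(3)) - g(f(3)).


f(g(3)) = 20
g(f(3)) = 17
Difference = 3

3


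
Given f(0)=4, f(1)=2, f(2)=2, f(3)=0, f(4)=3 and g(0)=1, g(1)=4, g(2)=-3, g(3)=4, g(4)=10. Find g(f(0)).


10


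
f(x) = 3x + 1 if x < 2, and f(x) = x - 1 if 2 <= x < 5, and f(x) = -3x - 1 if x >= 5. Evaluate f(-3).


-3 satisfies x < 2
f(-3) = -8

-8


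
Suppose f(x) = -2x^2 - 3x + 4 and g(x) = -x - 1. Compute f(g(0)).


g(0) = -1
f(-1) = (-2)*(-1)^2 - 3*(-1) + 4 = 5

5


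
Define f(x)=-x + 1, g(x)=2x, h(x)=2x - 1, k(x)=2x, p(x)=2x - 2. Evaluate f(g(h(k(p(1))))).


p(1) = 0
k(0) = 0
h(0) = -1
g(-1) = -2
f(-2) = 3

3


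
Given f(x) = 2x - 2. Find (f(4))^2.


f(4) = 6
(6)^2 = 36

36


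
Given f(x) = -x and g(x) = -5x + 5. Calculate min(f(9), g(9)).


-40


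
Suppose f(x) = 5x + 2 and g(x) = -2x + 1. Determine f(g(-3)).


37


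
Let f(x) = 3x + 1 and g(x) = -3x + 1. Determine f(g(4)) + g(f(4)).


f(g(4)) = -32
g(f(4)) = -38
Sum = -70

-70


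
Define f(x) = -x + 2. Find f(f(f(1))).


f(1) = 1
f(1) = 1
f(1) = 1

1


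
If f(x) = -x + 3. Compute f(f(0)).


0


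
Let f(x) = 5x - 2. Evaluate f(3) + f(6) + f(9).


f(3) = 13
f(6) = 28
f(9) = 43
Sum = 84

84


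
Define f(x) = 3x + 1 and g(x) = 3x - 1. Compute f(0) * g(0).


f(0) = 1
g(0) = -1
Product = -1

-1


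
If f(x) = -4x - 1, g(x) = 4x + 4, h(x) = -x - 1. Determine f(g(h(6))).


h(6) = -7
g(-7) = -24
f(-24) = 95

95
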